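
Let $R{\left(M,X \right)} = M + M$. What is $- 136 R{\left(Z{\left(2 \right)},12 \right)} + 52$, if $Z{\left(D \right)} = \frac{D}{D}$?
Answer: $-220$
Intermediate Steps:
$Z{\left(D \right)} = 1$
$R{\left(M,X \right)} = 2 M$
$- 136 R{\left(Z{\left(2 \right)},12 \right)} + 52 = - 136 \cdot 2 \cdot 1 + 52 = \left(-136\right) 2 + 52 = -272 + 52 = -220$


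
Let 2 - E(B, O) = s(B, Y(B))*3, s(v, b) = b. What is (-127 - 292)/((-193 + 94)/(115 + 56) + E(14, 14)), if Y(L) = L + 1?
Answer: 7961/828 ≈ 9.6147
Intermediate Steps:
Y(L) = 1 + L
E(B, O) = -1 - 3*B (E(B, O) = 2 - (1 + B)*3 = 2 - (3 + 3*B) = 2 + (-3 - 3*B) = -1 - 3*B)
(-127 - 292)/((-193 + 94)/(115 + 56) + E(14, 14)) = (-127 - 292)/((-193 + 94)/(115 + 56) + (-1 - 3*14)) = -419/(-99/171 + (-1 - 42)) = -419/(-99*1/171 - 43) = -419/(-11/19 - 43) = -419/(-828/19) = -419*(-19/828) = 7961/828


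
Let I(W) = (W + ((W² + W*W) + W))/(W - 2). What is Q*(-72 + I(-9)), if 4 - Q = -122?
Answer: -117936/11 ≈ -10721.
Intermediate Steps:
I(W) = (2*W + 2*W²)/(-2 + W) (I(W) = (W + ((W² + W²) + W))/(-2 + W) = (W + (2*W² + W))/(-2 + W) = (W + (W + 2*W²))/(-2 + W) = (2*W + 2*W²)/(-2 + W))
Q = 126 (Q = 4 - 1*(-122) = 4 + 122 = 126)
Q*(-72 + I(-9)) = 126*(-72 + 2*(-9)*(1 - 9)/(-2 - 9)) = 126*(-72 + 2*(-9)*(-8)/(-11)) = 126*(-72 + 2*(-9)*(-1/11)*(-8)) = 126*(-72 - 144/11) = 126*(-936/11) = -117936/11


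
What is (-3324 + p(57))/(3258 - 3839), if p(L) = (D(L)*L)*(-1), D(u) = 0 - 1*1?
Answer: 3267/581 ≈ 5.6231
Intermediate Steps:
D(u) = -1 (D(u) = 0 - 1 = -1)
p(L) = L (p(L) = -L*(-1) = L)
(-3324 + p(57))/(3258 - 3839) = (-3324 + 57)/(3258 - 3839) = -3267/(-581) = -3267*(-1/581) = 3267/581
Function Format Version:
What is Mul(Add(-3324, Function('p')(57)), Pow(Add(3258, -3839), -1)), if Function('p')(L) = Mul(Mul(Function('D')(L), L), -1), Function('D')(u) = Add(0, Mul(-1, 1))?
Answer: Rational(3267, 581) ≈ 5.6231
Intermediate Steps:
Function('D')(u) = -1 (Function('D')(u) = Add(0, -1) = -1)
Function('p')(L) = L (Function('p')(L) = Mul(Mul(-1, L), -1) = L)
Mul(Add(-3324, Function('p')(57)), Pow(Add(3258, -3839), -1)) = Mul(Add(-3324, 57), Pow(Add(3258, -3839), -1)) = Mul(-3267, Pow(-581, -1)) = Mul(-3267, Rational(-1, 581)) = Rational(3267, 581)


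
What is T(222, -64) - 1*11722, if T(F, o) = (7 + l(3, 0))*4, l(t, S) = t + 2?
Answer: -11674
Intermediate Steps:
l(t, S) = 2 + t
T(F, o) = 48 (T(F, o) = (7 + (2 + 3))*4 = (7 + 5)*4 = 12*4 = 48)
T(222, -64) - 1*11722 = 48 - 1*11722 = 48 - 11722 = -11674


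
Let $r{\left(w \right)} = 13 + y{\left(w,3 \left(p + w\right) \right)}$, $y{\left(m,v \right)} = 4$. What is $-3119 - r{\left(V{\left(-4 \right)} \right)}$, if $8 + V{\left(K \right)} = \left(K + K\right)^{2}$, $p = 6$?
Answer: $-3136$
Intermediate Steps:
$V{\left(K \right)} = -8 + 4 K^{2}$ ($V{\left(K \right)} = -8 + \left(K + K\right)^{2} = -8 + \left(2 K\right)^{2} = -8 + 4 K^{2}$)
$r{\left(w \right)} = 17$ ($r{\left(w \right)} = 13 + 4 = 17$)
$-3119 - r{\left(V{\left(-4 \right)} \right)} = -3119 - 17 = -3136$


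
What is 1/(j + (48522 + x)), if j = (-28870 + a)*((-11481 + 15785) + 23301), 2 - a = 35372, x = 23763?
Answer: -1/1773272915 ≈ -5.6393e-10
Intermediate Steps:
a = -35370 (a = 2 - 1*35372 = 2 - 35372 = -35370)
j = -1773345200 (j = (-28870 - 35370)*((-11481 + 15785) + 23301) = -64240*(4304 + 23301) = -64240*27605 = -1773345200)
1/(j + (48522 + x)) = 1/(-1773345200 + (48522 + 23763)) = 1/(-1773345200 + 72285) = 1/(-1773272915) = -1/1773272915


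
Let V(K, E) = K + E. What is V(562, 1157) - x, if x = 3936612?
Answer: -3934893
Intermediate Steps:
V(K, E) = E + K
V(562, 1157) - x = (1157 + 562) - 1*3936612 = 1719 - 3936612 = -3934893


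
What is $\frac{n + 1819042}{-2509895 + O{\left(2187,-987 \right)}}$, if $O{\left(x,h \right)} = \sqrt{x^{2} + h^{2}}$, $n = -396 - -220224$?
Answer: $- \frac{5117349618650}{6299567153887} - \frac{6116610 \sqrt{639682}}{6299567153887} \approx -0.81311$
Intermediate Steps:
$n = 219828$ ($n = -396 + 220224 = 219828$)
$O{\left(x,h \right)} = \sqrt{h^{2} + x^{2}}$
$\frac{n + 1819042}{-2509895 + O{\left(2187,-987 \right)}} = \frac{219828 + 1819042}{-2509895 + \sqrt{\left(-987\right)^{2} + 2187^{2}}} = \frac{2038870}{-2509895 + \sqrt{974169 + 4782969}} = \frac{2038870}{-2509895 + \sqrt{5757138}} = \frac{2038870}{-2509895 + 3 \sqrt{639682}}$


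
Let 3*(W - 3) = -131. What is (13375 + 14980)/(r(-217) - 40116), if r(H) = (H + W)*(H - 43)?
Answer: 85065/80632 ≈ 1.0550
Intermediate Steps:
W = -122/3 (W = 3 + (⅓)*(-131) = 3 - 131/3 = -122/3 ≈ -40.667)
r(H) = (-43 + H)*(-122/3 + H) (r(H) = (H - 122/3)*(H - 43) = (-122/3 + H)*(-43 + H) = (-43 + H)*(-122/3 + H))
(13375 + 14980)/(r(-217) - 40116) = (13375 + 14980)/((5246/3 + (-217)² - 251/3*(-217)) - 40116) = 28355/((5246/3 + 47089 + 54467/3) - 40116) = 28355/(200980/3 - 40116) = 28355/(80632/3) = 28355*(3/80632) = 85065/80632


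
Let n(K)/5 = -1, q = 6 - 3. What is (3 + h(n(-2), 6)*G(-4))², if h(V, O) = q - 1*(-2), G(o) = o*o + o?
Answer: 3969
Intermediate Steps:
q = 3
n(K) = -5 (n(K) = 5*(-1) = -5)
G(o) = o + o² (G(o) = o² + o = o + o²)
h(V, O) = 5 (h(V, O) = 3 - 1*(-2) = 3 + 2 = 5)
(3 + h(n(-2), 6)*G(-4))² = (3 + 5*(-4*(1 - 4)))² = (3 + 5*(-4*(-3)))² = (3 + 5*12)² = (3 + 60)² = 63² = 3969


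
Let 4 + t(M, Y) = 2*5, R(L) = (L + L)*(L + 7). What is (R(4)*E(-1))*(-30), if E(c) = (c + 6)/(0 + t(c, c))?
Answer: -2200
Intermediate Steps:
R(L) = 2*L*(7 + L) (R(L) = (2*L)*(7 + L) = 2*L*(7 + L))
t(M, Y) = 6 (t(M, Y) = -4 + 2*5 = -4 + 10 = 6)
E(c) = 1 + c/6 (E(c) = (c + 6)/(0 + 6) = (6 + c)/6 = (6 + c)*(1/6) = 1 + c/6)
(R(4)*E(-1))*(-30) = ((2*4*(7 + 4))*(1 + (1/6)*(-1)))*(-30) = ((2*4*11)*(1 - 1/6))*(-30) = (88*(5/6))*(-30) = (220/3)*(-30) = -2200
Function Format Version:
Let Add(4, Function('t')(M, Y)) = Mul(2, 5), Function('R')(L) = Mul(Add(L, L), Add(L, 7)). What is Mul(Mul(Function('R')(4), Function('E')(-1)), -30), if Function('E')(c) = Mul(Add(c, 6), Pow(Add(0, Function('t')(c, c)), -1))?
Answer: -2200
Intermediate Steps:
Function('R')(L) = Mul(2, L, Add(7, L)) (Function('R')(L) = Mul(Mul(2, L), Add(7, L)) = Mul(2, L, Add(7, L)))
Function('t')(M, Y) = 6 (Function('t')(M, Y) = Add(-4, Mul(2, 5)) = Add(-4, 10) = 6)
Function('E')(c) = Add(1, Mul(Rational(1, 6), c)) (Function('E')(c) = Mul(Add(c, 6), Pow(Add(0, 6), -1)) = Mul(Add(6, c), Pow(6, -1)) = Mul(Add(6, c), Rational(1, 6)) = Add(1, Mul(Rational(1, 6), c)))
Mul(Mul(Function('R')(4), Function('E')(-1)), -30) = Mul(Mul(Mul(2, 4, Add(7, 4)), Add(1, Mul(Rational(1, 6), -1))), -30) = Mul(Mul(Mul(2, 4, 11), Add(1, Rational(-1, 6))), -30) = Mul(Mul(88, Rational(5, 6)), -30) = Mul(Rational(220, 3), -30) = -2200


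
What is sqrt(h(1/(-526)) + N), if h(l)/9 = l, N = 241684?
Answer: 5*sqrt(2674726306)/526 ≈ 491.61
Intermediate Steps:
h(l) = 9*l
sqrt(h(1/(-526)) + N) = sqrt(9/(-526) + 241684) = sqrt(9*(-1/526) + 241684) = sqrt(-9/526 + 241684) = sqrt(127125775/526) = 5*sqrt(2674726306)/526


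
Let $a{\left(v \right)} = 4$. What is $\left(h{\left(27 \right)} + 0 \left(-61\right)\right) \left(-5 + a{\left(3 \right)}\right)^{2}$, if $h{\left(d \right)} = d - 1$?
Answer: $26$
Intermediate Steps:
$h{\left(d \right)} = -1 + d$
$\left(h{\left(27 \right)} + 0 \left(-61\right)\right) \left(-5 + a{\left(3 \right)}\right)^{2} = \left(\left(-1 + 27\right) + 0 \left(-61\right)\right) \left(-5 + 4\right)^{2} = \left(26 + 0\right) \left(-1\right)^{2} = 26 \cdot 1 = 26$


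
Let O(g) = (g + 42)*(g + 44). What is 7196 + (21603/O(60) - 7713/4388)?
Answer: 27914307637/3878992 ≈ 7196.3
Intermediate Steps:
O(g) = (42 + g)*(44 + g)
7196 + (21603/O(60) - 7713/4388) = 7196 + (21603/(1848 + 60² + 86*60) - 7713/4388) = 7196 + (21603/(1848 + 3600 + 5160) - 7713*1/4388) = 7196 + (21603/10608 - 7713/4388) = 7196 + (21603*(1/10608) - 7713/4388) = 7196 + (7201/3536 - 7713/4388) = 7196 + 1081205/3878992 = 27914307637/3878992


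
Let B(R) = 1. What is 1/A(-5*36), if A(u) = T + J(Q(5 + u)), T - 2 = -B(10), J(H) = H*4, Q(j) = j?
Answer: -1/699 ≈ -0.0014306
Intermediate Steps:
J(H) = 4*H
T = 1 (T = 2 - 1*1 = 2 - 1 = 1)
A(u) = 21 + 4*u (A(u) = 1 + 4*(5 + u) = 1 + (20 + 4*u) = 21 + 4*u)
1/A(-5*36) = 1/(21 + 4*(-5*36)) = 1/(21 + 4*(-180)) = 1/(21 - 720) = 1/(-699) = -1/699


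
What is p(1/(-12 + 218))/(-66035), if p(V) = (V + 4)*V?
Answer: -165/560452252 ≈ -2.9441e-7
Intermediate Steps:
p(V) = V*(4 + V) (p(V) = (4 + V)*V = V*(4 + V))
p(1/(-12 + 218))/(-66035) = ((4 + 1/(-12 + 218))/(-12 + 218))/(-66035) = ((4 + 1/206)/206)*(-1/66035) = ((1/206)*(825/206))*(-1/66035) = (825/42436)*(-1/66035) = -165/560452252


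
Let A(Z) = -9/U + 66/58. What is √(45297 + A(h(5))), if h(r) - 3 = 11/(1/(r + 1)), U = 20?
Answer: √3809535555/290 ≈ 212.83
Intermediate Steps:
h(r) = 14 + 11*r (h(r) = 3 + 11/(1/(r + 1)) = 3 + 11/(1/(1 + r)) = 3 + 11*(1 + r) = 3 + (11 + 11*r) = 14 + 11*r)
A(Z) = 399/580 (A(Z) = -9/20 + 66/58 = -9*1/20 + 66*(1/58) = -9/20 + 33/29 = 399/580)
√(45297 + A(h(5))) = √(45297 + 399/580) = √(26272659/580) = √3809535555/290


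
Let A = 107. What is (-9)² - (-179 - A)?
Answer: 367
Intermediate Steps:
(-9)² - (-179 - A) = (-9)² - (-179 - 1*107) = 81 - (-179 - 107) = 81 - 1*(-286) = 81 + 286 = 367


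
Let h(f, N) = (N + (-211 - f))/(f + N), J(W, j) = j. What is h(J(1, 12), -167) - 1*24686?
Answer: -765188/31 ≈ -24683.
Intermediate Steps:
h(f, N) = (-211 + N - f)/(N + f)
h(J(1, 12), -167) - 1*24686 = (-211 - 167 - 1*12)/(-167 + 12) - 1*24686 = (-211 - 167 - 12)/(-155) - 24686 = -1/155*(-390) - 24686 = 78/31 - 24686 = -765188/31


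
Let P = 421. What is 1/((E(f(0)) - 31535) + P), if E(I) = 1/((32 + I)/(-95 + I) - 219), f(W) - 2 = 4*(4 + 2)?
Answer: -15169/471968335 ≈ -3.2140e-5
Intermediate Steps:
f(W) = 26 (f(W) = 2 + 4*(4 + 2) = 2 + 4*6 = 2 + 24 = 26)
E(I) = 1/(-219 + (32 + I)/(-95 + I)) (E(I) = 1/((32 + I)/(-95 + I) - 219) = 1/(-219 + (32 + I)/(-95 + I)))
1/((E(f(0)) - 31535) + P) = 1/(((95 - 1*26)/(-20837 + 218*26) - 31535) + 421) = 1/(((95 - 26)/(-20837 + 5668) - 31535) + 421) = 1/((69/(-15169) - 31535) + 421) = 1/((-1/15169*69 - 31535) + 421) = 1/((-69/15169 - 31535) + 421) = 1/(-478354484/15169 + 421) = 1/(-471968335/15169) = -15169/471968335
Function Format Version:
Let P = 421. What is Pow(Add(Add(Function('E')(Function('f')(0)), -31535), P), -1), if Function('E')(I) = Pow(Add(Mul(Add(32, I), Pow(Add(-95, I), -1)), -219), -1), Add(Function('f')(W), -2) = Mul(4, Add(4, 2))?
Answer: Rational(-15169, 471968335) ≈ -3.2140e-5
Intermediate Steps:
Function('f')(W) = 26 (Function('f')(W) = Add(2, Mul(4, Add(4, 2))) = Add(2, Mul(4, 6)) = Add(2, 24) = 26)
Function('E')(I) = Pow(Add(-219, Mul(Pow(Add(-95, I), -1), Add(32, I))), -1) (Function('E')(I) = Pow(Add(Mul(Pow(Add(-95, I), -1), Add(32, I)), -219), -1) = Pow(Add(-219, Mul(Pow(Add(-95, I), -1), Add(32, I))), -1))
Pow(Add(Add(Function('E')(Function('f')(0)), -31535), P), -1) = Pow(Add(Add(Mul(Pow(Add(-20837, Mul(218, 26)), -1), Add(95, Mul(-1, 26))), -31535), 421), -1) = Pow(Add(Add(Mul(Pow(Add(-20837, 5668), -1), Add(95, -26)), -31535), 421), -1) = Pow(Add(Add(Mul(Pow(-15169, -1), 69), -31535), 421), -1) = Pow(Add(Add(Mul(Rational(-1, 15169), 69), -31535), 421), -1) = Pow(Add(Add(Rational(-69, 15169), -31535), 421), -1) = Pow(Add(Rational(-478354484, 15169), 421), -1) = Pow(Rational(-471968335, 15169), -1) = Rational(-15169, 471968335)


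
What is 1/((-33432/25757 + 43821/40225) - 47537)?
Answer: -1036075325/49252128829228 ≈ -2.1036e-5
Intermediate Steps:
1/((-33432/25757 + 43821/40225) - 47537) = 1/(-216104703/1036075325 - 47537) = 1/(-49252128829228/1036075325) = -1036075325/49252128829228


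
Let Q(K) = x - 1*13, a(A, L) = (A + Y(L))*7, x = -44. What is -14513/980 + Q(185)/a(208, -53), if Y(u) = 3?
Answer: -3070223/206780 ≈ -14.848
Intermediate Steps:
a(A, L) = 21 + 7*A (a(A, L) = (A + 3)*7 = (3 + A)*7 = 21 + 7*A)
Q(K) = -57 (Q(K) = -44 - 1*13 = -44 - 13 = -57)
-14513/980 + Q(185)/a(208, -53) = -14513/980 - 57/(21 + 7*208) = -14513*1/980 - 57/(21 + 1456) = -14513/980 - 57/1477 = -3070223/206780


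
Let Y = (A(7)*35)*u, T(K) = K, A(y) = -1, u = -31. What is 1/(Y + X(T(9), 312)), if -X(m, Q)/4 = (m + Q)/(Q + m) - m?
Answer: 1/1117 ≈ 0.00089526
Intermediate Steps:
X(m, Q) = -4 + 4*m (X(m, Q) = -4*((m + Q)/(Q + m) - m) = -4*((Q + m)/(Q + m) - m) = -4*(1 - m) = -4 + 4*m)
Y = 1085 (Y = -1*35*(-31) = -35*(-31) = 1085)
1/(Y + X(T(9), 312)) = 1/(1085 + (-4 + 4*9)) = 1/(1085 + (-4 + 36)) = 1/(1085 + 32) = 1/1117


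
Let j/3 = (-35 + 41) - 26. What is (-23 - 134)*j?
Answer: 9420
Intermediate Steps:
j = -60 (j = 3*((-35 + 41) - 26) = 3*(6 - 26) = 3*(-20) = -60)
(-23 - 134)*j = (-23 - 134)*(-60) = -157*(-60) = 9420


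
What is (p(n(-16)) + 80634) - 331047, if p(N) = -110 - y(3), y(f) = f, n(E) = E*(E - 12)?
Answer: -250526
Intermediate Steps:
n(E) = E*(-12 + E)
p(N) = -113 (p(N) = -110 - 1*3 = -110 - 3 = -113)
(p(n(-16)) + 80634) - 331047 = (-113 + 80634) - 331047 = 80521 - 331047 = -250526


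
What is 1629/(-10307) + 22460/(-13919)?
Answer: -254169271/143463133 ≈ -1.7717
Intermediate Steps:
1629/(-10307) + 22460/(-13919) = 1629*(-1/10307) + 22460*(-1/13919) = -1629/10307 - 22460/13919 = -254169271/143463133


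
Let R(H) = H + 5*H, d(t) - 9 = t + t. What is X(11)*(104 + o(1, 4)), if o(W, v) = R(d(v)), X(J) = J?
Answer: 2266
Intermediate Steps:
d(t) = 9 + 2*t (d(t) = 9 + (t + t) = 9 + 2*t)
R(H) = 6*H
o(W, v) = 54 + 12*v (o(W, v) = 6*(9 + 2*v) = 54 + 12*v)
X(11)*(104 + o(1, 4)) = 11*(104 + (54 + 12*4)) = 11*(104 + (54 + 48)) = 11*(104 + 102) = 11*206 = 2266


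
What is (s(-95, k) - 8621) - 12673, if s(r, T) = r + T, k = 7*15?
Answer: -21284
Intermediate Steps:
k = 105
s(r, T) = T + r
(s(-95, k) - 8621) - 12673 = ((105 - 95) - 8621) - 12673 = (10 - 8621) - 12673 = -8611 - 12673 = -21284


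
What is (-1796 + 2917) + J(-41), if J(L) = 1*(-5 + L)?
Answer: 1075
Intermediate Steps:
J(L) = -5 + L
(-1796 + 2917) + J(-41) = (-1796 + 2917) + (-5 - 41) = 1121 - 46 = 1075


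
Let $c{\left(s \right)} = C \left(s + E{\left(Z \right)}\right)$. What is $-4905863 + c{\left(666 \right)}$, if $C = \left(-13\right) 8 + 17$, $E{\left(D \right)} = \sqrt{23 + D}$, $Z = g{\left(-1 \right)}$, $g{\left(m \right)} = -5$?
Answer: $-4963805 - 261 \sqrt{2} \approx -4.9642 \cdot 10^{6}$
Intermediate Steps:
$Z = -5$
$C = -87$ ($C = -104 + 17 = -87$)
$c{\left(s \right)} = - 261 \sqrt{2} - 87 s$ ($c{\left(s \right)} = - 87 \left(s + \sqrt{23 - 5}\right) = - 87 \left(s + \sqrt{18}\right) = - 87 \left(s + 3 \sqrt{2}\right) = - 261 \sqrt{2} - 87 s$)
$-4905863 + c{\left(666 \right)} = -4905863 - \left(57942 + 261 \sqrt{2}\right) = -4963805 - 261 \sqrt{2}$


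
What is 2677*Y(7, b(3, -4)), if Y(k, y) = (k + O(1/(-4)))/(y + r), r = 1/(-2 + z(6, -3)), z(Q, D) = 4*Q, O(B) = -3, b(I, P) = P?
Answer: -235576/87 ≈ -2707.8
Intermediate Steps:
r = 1/22 (r = 1/(-2 + 4*6) = 1/(-2 + 24) = 1/22 ≈ 0.045455)
Y(k, y) = (-3 + k)/(1/22 + y) (Y(k, y) = (k - 3)/(y + 1/22) = (-3 + k)/(1/22 + y))
2677*Y(7, b(3, -4)) = 2677*(22*(-3 + 7)/(1 + 22*(-4))) = 2677*(22*4/(1 - 88)) = 2677*(22*4/(-87)) = 2677*(22*(-1/87)*4) = 2677*(-88/87) = -235576/87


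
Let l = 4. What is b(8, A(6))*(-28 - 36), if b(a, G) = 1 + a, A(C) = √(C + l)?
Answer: -576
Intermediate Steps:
A(C) = √(4 + C) (A(C) = √(C + 4) = √(4 + C))
b(8, A(6))*(-28 - 36) = (1 + 8)*(-28 - 36) = 9*(-64) = -576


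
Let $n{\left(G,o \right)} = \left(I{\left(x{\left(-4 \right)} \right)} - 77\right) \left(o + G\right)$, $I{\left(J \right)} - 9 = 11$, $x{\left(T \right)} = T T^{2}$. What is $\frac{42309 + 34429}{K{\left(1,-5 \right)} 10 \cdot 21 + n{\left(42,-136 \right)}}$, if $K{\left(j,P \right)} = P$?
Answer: $\frac{38369}{2154} \approx 17.813$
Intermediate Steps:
$x{\left(T \right)} = T^{3}$
$I{\left(J \right)} = 20$ ($I{\left(J \right)} = 9 + 11 = 20$)
$n{\left(G,o \right)} = - 57 G - 57 o$ ($n{\left(G,o \right)} = \left(20 - 77\right) \left(o + G\right) = - 57 \left(G + o\right) = - 57 G - 57 o$)
$\frac{42309 + 34429}{K{\left(1,-5 \right)} 10 \cdot 21 + n{\left(42,-136 \right)}} = \frac{42309 + 34429}{\left(-5\right) 10 \cdot 21 - -5358} = \frac{76738}{\left(-50\right) 21 + \left(-2394 + 7752\right)} = \frac{76738}{-1050 + 5358} = \frac{76738}{4308} = 76738 \cdot \frac{1}{4308} = \frac{38369}{2154}$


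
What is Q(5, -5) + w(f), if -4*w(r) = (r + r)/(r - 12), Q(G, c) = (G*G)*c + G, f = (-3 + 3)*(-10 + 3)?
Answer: -120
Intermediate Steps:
f = 0 (f = 0*(-7) = 0)
Q(G, c) = G + c*G² (Q(G, c) = G²*c + G = c*G² + G = G + c*G²)
w(r) = -r/(2*(-12 + r)) (w(r) = -(r + r)/(4*(r - 12)) = -2*r/(4*(-12 + r)) = -r/(2*(-12 + r)))
Q(5, -5) + w(f) = 5*(1 + 5*(-5)) - 1*0/(-24 + 2*0) = 5*(1 - 25) - 1*0/(-24 + 0) = 5*(-24) - 1*0/(-24) = -120 - 1*0*(-1/24) = -120 + 0 = -120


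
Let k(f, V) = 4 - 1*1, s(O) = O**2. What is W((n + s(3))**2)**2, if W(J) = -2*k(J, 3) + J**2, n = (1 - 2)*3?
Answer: 1664100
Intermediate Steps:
k(f, V) = 3 (k(f, V) = 4 - 1 = 3)
n = -3 (n = -1*3 = -3)
W(J) = -6 + J**2 (W(J) = -2*3 + J**2 = -6 + J**2)
W((n + s(3))**2)**2 = (-6 + ((-3 + 3**2)**2)**2)**2 = (-6 + ((-3 + 9)**2)**2)**2 = (-6 + (6**2)**2)**2 = (-6 + 36**2)**2 = (-6 + 1296)**2 = 1290**2 = 1664100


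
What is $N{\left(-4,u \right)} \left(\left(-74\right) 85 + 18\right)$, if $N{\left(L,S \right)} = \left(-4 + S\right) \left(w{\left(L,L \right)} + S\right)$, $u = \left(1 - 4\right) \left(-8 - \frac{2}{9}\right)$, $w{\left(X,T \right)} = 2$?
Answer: $- \frac{31109120}{9} \approx -3.4566 \cdot 10^{6}$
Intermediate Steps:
$u = \frac{74}{3}$ ($u = - 3 \left(-8 - \frac{2}{9}\right) = \left(-3\right) \left(- \frac{74}{9}\right) = \frac{74}{3} \approx 24.667$)
$N{\left(L,S \right)} = \left(-4 + S\right) \left(2 + S\right)$
$N{\left(-4,u \right)} \left(\left(-74\right) 85 + 18\right) = \left(-8 + \left(\frac{74}{3}\right)^{2} - \frac{148}{3}\right) \left(\left(-74\right) 85 + 18\right) = \left(-8 + \frac{5476}{9} - \frac{148}{3}\right) \left(-6290 + 18\right) = \frac{4960}{9} \left(-6272\right) = - \frac{31109120}{9}$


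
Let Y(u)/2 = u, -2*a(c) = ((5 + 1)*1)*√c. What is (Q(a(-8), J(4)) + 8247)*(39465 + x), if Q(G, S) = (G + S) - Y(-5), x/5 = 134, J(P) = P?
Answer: 331555235 - 240810*I*√2 ≈ 3.3156e+8 - 3.4056e+5*I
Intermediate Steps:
a(c) = -3*√c (a(c) = -(5 + 1)*1*√c/2 = -6*1*√c/2 = -3*√c)
Y(u) = 2*u
x = 670 (x = 5*134 = 670)
Q(G, S) = 10 + G + S (Q(G, S) = (G + S) - 2*(-5) = (G + S) - 1*(-10) = (G + S) + 10 = 10 + G + S)
(Q(a(-8), J(4)) + 8247)*(39465 + x) = ((10 - 6*I*√2 + 4) + 8247)*(39465 + 670) = ((10 - 6*I*√2 + 4) + 8247)*40135 = ((14 - 6*I*√2) + 8247)*40135 = (8261 - 6*I*√2)*40135 = 331555235 - 240810*I*√2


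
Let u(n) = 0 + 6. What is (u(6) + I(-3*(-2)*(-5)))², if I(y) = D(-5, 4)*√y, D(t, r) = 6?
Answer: -1044 + 72*I*√30 ≈ -1044.0 + 394.36*I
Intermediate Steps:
u(n) = 6
I(y) = 6*√y
(u(6) + I(-3*(-2)*(-5)))² = (6 + 6*√(-3*(-2)*(-5)))² = (6 + 6*√(6*(-5)))² = (6 + 6*√(-30))² = (6 + 6*(I*√30))² = (6 + 6*I*√30)²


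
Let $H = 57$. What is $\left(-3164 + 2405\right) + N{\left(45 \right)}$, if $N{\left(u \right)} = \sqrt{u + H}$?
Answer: $-759 + \sqrt{102} \approx -748.9$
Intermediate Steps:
$N{\left(u \right)} = \sqrt{57 + u}$ ($N{\left(u \right)} = \sqrt{u + 57} = \sqrt{57 + u}$)
$\left(-3164 + 2405\right) + N{\left(45 \right)} = \left(-3164 + 2405\right) + \sqrt{57 + 45} = -759 + \sqrt{102}$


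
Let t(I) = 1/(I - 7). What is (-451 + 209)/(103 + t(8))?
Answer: -121/52 ≈ -2.3269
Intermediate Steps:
t(I) = 1/(-7 + I)
(-451 + 209)/(103 + t(8)) = (-451 + 209)/(103 + 1/(-7 + 8)) = -242/(103 + 1/1) = -242/(103 + 1) = -242/104 = -242*1/104 = -121/52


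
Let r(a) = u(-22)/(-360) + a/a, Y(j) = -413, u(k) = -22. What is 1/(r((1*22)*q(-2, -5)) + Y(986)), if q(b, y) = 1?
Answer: -180/74149 ≈ -0.0024275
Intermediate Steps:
r(a) = 191/180 (r(a) = -22/(-360) + a/a = -22*(-1/360) + 1 = 11/180 + 1 = 191/180)
1/(r((1*22)*q(-2, -5)) + Y(986)) = 1/(191/180 - 413) = 1/(-74149/180) = -180/74149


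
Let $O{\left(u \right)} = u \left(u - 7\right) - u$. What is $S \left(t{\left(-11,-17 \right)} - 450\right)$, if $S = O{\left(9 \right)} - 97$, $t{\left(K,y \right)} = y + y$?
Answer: $42592$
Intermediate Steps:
$t{\left(K,y \right)} = 2 y$
$O{\left(u \right)} = - u + u \left(-7 + u\right)$ ($O{\left(u \right)} = u \left(-7 + u\right) - u = - u + u \left(-7 + u\right)$)
$S = -88$ ($S = 9 \left(-8 + 9\right) - 97 = 9 \cdot 1 - 97 = 9 - 97 = -88$)
$S \left(t{\left(-11,-17 \right)} - 450\right) = - 88 \left(2 \left(-17\right) - 450\right) = - 88 \left(-34 - 450\right) = \left(-88\right) \left(-484\right) = 42592$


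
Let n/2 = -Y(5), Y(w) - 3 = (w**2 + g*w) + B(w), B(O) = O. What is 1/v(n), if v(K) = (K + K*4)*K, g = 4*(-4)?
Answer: 1/44180 ≈ 2.2635e-5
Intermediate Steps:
g = -16
Y(w) = 3 + w**2 - 15*w (Y(w) = 3 + ((w**2 - 16*w) + w) = 3 + (w**2 - 15*w) = 3 + w**2 - 15*w)
n = 94 (n = 2*(-(3 + 5**2 - 15*5)) = 2*(-(3 + 25 - 75)) = 2*(-1*(-47)) = 2*47 = 94)
v(K) = 5*K**2 (v(K) = (K + 4*K)*K = (5*K)*K = 5*K**2)
1/v(n) = 1/(5*94**2) = 1/(5*8836) = 1/44180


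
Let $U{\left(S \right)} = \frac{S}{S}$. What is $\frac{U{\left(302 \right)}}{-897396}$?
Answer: $- \frac{1}{897396} \approx -1.1143 \cdot 10^{-6}$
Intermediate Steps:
$U{\left(S \right)} = 1$
$\frac{U{\left(302 \right)}}{-897396} = 1 \frac{1}{-897396} = 1 \left(- \frac{1}{897396}\right) = - \frac{1}{897396}$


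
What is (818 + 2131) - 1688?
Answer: 1261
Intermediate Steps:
(818 + 2131) - 1688 = 2949 - 1688 = 1261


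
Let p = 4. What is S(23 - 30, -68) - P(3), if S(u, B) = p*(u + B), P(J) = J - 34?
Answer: -269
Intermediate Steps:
P(J) = -34 + J
S(u, B) = 4*B + 4*u (S(u, B) = 4*(u + B) = 4*(B + u) = 4*B + 4*u)
S(23 - 30, -68) - P(3) = (4*(-68) + 4*(23 - 30)) - (-34 + 3) = (-272 + 4*(-7)) - 1*(-31) = (-272 - 28) + 31 = -300 + 31 = -269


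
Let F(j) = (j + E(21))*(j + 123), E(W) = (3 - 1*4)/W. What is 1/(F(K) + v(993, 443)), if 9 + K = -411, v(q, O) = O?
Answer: 7/876380 ≈ 7.9874e-6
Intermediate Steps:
E(W) = -1/W (E(W) = (3 - 4)/W = -1/W)
K = -420 (K = -9 - 411 = -420)
F(j) = (123 + j)*(-1/21 + j) (F(j) = (j - 1/21)*(j + 123) = (j - 1*1/21)*(123 + j) = (j - 1/21)*(123 + j) = (-1/21 + j)*(123 + j) = (123 + j)*(-1/21 + j))
1/(F(K) + v(993, 443)) = 1/((-41/7 + (-420)² + (2582/21)*(-420)) + 443) = 1/((-41/7 + 176400 - 51640) + 443) = 1/(873279/7 + 443) = 1/(876380/7) = 7/876380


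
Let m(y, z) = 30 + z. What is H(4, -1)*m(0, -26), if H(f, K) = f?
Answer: 16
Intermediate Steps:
H(4, -1)*m(0, -26) = 4*(30 - 26) = 4*4 = 16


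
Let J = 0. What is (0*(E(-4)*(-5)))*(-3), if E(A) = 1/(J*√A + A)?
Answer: 0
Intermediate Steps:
E(A) = 1/A (E(A) = 1/(0*√A + A) = 1/(0 + A) = 1/A)
(0*(E(-4)*(-5)))*(-3) = (0*(-5/(-4)))*(-3) = (0*(-¼*(-5)))*(-3) = (0*(5/4))*(-3) = 0*(-3) = 0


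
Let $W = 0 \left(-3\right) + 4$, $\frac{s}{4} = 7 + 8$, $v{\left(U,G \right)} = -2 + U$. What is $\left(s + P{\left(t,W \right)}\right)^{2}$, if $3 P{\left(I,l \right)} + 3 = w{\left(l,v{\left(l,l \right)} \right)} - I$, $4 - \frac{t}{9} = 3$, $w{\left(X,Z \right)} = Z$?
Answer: $\frac{28900}{9} \approx 3211.1$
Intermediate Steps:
$s = 60$ ($s = 4 \left(7 + 8\right) = 4 \cdot 15 = 60$)
$t = 9$ ($t = 36 - 27 = 9$)
$W = 4$ ($W = 0 + 4 = 4$)
$P{\left(I,l \right)} = - \frac{5}{3} - \frac{I}{3} + \frac{l}{3}$ ($P{\left(I,l \right)} = -1 + \frac{\left(-2 + l\right) - I}{3} = -1 + \frac{-2 + l - I}{3} = -1 - \left(\frac{2}{3} - \frac{l}{3} + \frac{I}{3}\right) = - \frac{5}{3} - \frac{I}{3} + \frac{l}{3}$)
$\left(s + P{\left(t,W \right)}\right)^{2} = \left(60 - \frac{10}{3}\right)^{2} = \left(\frac{170}{3}\right)^{2} = \frac{28900}{9}$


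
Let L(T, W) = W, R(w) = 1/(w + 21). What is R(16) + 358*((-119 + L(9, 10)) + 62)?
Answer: -622561/37 ≈ -16826.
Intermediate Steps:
R(w) = 1/(21 + w)
R(16) + 358*((-119 + L(9, 10)) + 62) = 1/(21 + 16) + 358*((-119 + 10) + 62) = 1/37 + 358*(-109 + 62) = 1/37 + 358*(-47) = 1/37 - 16826 = -622561/37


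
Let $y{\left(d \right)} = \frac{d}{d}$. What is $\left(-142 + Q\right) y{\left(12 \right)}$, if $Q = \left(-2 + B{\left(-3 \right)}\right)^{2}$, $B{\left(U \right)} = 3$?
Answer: $-141$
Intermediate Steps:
$y{\left(d \right)} = 1$
$Q = 1$ ($Q = \left(-2 + 3\right)^{2} = 1^{2} = 1$)
$\left(-142 + Q\right) y{\left(12 \right)} = \left(-142 + 1\right) 1 = \left(-141\right) 1 = -141$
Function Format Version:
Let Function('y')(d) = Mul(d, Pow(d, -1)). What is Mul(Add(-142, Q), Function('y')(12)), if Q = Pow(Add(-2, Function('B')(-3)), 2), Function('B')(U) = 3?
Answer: -141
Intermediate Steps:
Function('y')(d) = 1
Q = 1 (Q = Pow(Add(-2, 3), 2) = Pow(1, 2) = 1)
Mul(Add(-142, Q), Function('y')(12)) = Mul(Add(-142, 1), 1) = Mul(-141, 1) = -141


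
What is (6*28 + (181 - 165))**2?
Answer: 33856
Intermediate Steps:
(6*28 + (181 - 165))**2 = (168 + 16)**2 = 184**2 = 33856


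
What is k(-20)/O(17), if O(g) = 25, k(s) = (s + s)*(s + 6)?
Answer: 112/5 ≈ 22.400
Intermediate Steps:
k(s) = 2*s*(6 + s) (k(s) = (2*s)*(6 + s) = 2*s*(6 + s))
k(-20)/O(17) = (2*(-20)*(6 - 20))/25 = (2*(-20)*(-14))*(1/25) = 560*(1/25) = 112/5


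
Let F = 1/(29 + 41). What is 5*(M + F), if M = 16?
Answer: 1121/14 ≈ 80.071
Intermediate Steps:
F = 1/70 ≈ 0.014286
5*(M + F) = 5*(16 + 1/70) = 5*(1121/70) = 1121/14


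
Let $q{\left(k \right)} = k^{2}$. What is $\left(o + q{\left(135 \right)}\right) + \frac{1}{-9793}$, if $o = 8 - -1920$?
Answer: $\frac{197358328}{9793} \approx 20153.0$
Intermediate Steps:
$o = 1928$ ($o = 8 + 1920 = 1928$)
$\left(o + q{\left(135 \right)}\right) + \frac{1}{-9793} = \left(1928 + 135^{2}\right) + \frac{1}{-9793} = \left(1928 + 18225\right) - \frac{1}{9793} = 20153 - \frac{1}{9793} = \frac{197358328}{9793}$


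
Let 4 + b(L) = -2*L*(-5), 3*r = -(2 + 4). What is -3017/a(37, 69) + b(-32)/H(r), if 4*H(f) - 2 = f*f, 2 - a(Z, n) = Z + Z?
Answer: -12535/72 ≈ -174.10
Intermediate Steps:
a(Z, n) = 2 - 2*Z (a(Z, n) = 2 - (Z + Z) = 2 - 2*Z)
r = -2 (r = (-(2 + 4))/3 = (-1*6)/3 = (⅓)*(-6) = -2)
H(f) = ½ + f²/4 (H(f) = ½ + (f*f)/4 = ½ + f²/4)
b(L) = -4 + 10*L (b(L) = -4 - 2*L*(-5) = -4 + 10*L)
-3017/a(37, 69) + b(-32)/H(r) = -3017/(2 - 2*37) + (-4 + 10*(-32))/(½ + (¼)*(-2)²) = -3017/(2 - 74) + (-4 - 320)/(½ + (¼)*4) = -3017/(-72) - 324/(½ + 1) = -3017*(-1/72) - 324/3/2 = 3017/72 - 324*⅔ = 3017/72 - 216 = -12535/72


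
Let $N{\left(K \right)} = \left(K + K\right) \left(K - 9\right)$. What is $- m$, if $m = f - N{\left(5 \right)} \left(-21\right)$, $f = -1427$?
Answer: $2267$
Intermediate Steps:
$N{\left(K \right)} = 2 K \left(-9 + K\right)$
$m = -2267$ ($m = -1427 - 2 \cdot 5 \left(-9 + 5\right) \left(-21\right) = -1427 - 2 \cdot 5 \left(-4\right) \left(-21\right) = -1427 - \left(-40\right) \left(-21\right) = -1427 - 840 = -2267$)
$- m = \left(-1\right) \left(-2267\right) = 2267$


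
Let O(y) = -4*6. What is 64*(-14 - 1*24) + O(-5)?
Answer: -2456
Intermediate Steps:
O(y) = -24
64*(-14 - 1*24) + O(-5) = 64*(-14 - 1*24) - 24 = 64*(-14 - 24) - 24 = 64*(-38) - 24 = -2432 - 24 = -2456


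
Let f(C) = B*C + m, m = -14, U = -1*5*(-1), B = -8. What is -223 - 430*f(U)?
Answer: 22997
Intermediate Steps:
U = 5 (U = -5*(-1) = 5)
f(C) = -14 - 8*C (f(C) = -8*C - 14 = -14 - 8*C)
-223 - 430*f(U) = -223 - 430*(-14 - 8*5) = -223 - 430*(-14 - 40) = -223 - 430*(-54) = -223 + 23220 = 22997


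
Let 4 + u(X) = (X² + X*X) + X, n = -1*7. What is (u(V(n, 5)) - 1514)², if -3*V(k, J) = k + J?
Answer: 186267904/81 ≈ 2.2996e+6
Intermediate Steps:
n = -7
V(k, J) = -J/3 - k/3 (V(k, J) = -(k + J)/3 = -(J + k)/3 = -J/3 - k/3)
u(X) = -4 + X + 2*X² (u(X) = -4 + ((X² + X*X) + X) = -4 + ((X² + X²) + X) = -4 + (2*X² + X) = -4 + (X + 2*X²) = -4 + X + 2*X²)
(u(V(n, 5)) - 1514)² = ((-4 + (-⅓*5 - ⅓*(-7)) + 2*(-⅓*5 - ⅓*(-7))²) - 1514)² = ((-4 + (-5/3 + 7/3) + 2*(-5/3 + 7/3)²) - 1514)² = ((-4 + ⅔ + 2*(⅔)²) - 1514)² = ((-4 + ⅔ + 2*(4/9)) - 1514)² = ((-4 + ⅔ + 8/9) - 1514)² = (-22/9 - 1514)² = (-13648/9)² = 186267904/81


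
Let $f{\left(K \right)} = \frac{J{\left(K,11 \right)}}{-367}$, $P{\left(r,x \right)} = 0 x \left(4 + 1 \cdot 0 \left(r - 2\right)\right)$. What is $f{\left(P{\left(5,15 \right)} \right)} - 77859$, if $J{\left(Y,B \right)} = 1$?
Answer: $- \frac{28574254}{367} \approx -77859.0$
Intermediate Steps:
$P{\left(r,x \right)} = 0$ ($P{\left(r,x \right)} = 0 \left(4 + 1 \cdot 0 \left(-2 + r\right)\right) = 0 \left(4 + 1 \cdot 0\right) = 0 \left(4 + 0\right) = 0 \cdot 4 = 0$)
$f{\left(K \right)} = - \frac{1}{367}$ ($f{\left(K \right)} = 1 \frac{1}{-367} = 1 \left(- \frac{1}{367}\right) = - \frac{1}{367}$)
$f{\left(P{\left(5,15 \right)} \right)} - 77859 = - \frac{1}{367} - 77859 = - \frac{28574254}{367}$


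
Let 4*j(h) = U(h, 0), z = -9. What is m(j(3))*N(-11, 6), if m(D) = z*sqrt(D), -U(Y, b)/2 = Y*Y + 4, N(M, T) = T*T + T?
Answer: -189*I*sqrt(26) ≈ -963.71*I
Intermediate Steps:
N(M, T) = T + T**2 (N(M, T) = T**2 + T = T + T**2)
U(Y, b) = -8 - 2*Y**2 (U(Y, b) = -2*(Y*Y + 4) = -2*(Y**2 + 4) = -2*(4 + Y**2) = -8 - 2*Y**2)
j(h) = -2 - h**2/2 (j(h) = (-8 - 2*h**2)/4 = -2 - h**2/2)
m(D) = -9*sqrt(D)
m(j(3))*N(-11, 6) = (-9*sqrt(-2 - 1/2*3**2))*(6*(1 + 6)) = (-9*sqrt(-2 - 1/2*9))*(6*7) = -9*sqrt(-2 - 9/2)*42 = -9*I*sqrt(26)/2*42 = -189*I*sqrt(26)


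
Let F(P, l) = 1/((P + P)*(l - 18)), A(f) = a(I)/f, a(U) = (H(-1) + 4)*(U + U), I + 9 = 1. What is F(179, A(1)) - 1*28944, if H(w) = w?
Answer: -683888833/23628 ≈ -28944.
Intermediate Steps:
I = -8 (I = -9 + 1 = -8)
a(U) = 6*U (a(U) = (-1 + 4)*(U + U) = 3*(2*U) = 6*U)
A(f) = -48/f (A(f) = (6*(-8))/f = -48/f)
F(P, l) = 1/(2*P*(-18 + l)) (F(P, l) = 1/((2*P)*(-18 + l)) = 1/(2*P*(-18 + l)))
F(179, A(1)) - 1*28944 = (½)/(179*(-18 - 48/1)) - 1*28944 = (½)*(1/179)/(-18 - 48*1) - 28944 = (½)*(1/179)/(-18 - 48) - 28944 = (½)*(1/179)/(-66) - 28944 = (½)*(1/179)*(-1/66) - 28944 = -1/23628 - 28944 = -683888833/23628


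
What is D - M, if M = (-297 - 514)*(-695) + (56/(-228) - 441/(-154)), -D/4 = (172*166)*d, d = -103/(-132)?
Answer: -272855547/418 ≈ -6.5276e+5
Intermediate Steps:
d = 103/132 (d = -103*(-1/132) = 103/132 ≈ 0.78030)
D = -2940856/33 (D = -4*172*166*103/132 = -114208*103/132 = -4*735214/33 = -2940856/33 ≈ -89117.)
M = 706814113/1254 (M = -811*(-695) + (56*(-1/228) - 441*(-1/154)) = 563645 + (-14/57 + 63/22) = 563645 + 3283/1254 = 706814113/1254 ≈ 5.6365e+5)
D - M = -2940856/33 - 1*706814113/1254 = -2940856/33 - 706814113/1254 = -272855547/418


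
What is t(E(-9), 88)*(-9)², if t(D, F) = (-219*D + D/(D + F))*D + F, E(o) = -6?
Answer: -25889058/41 ≈ -6.3144e+5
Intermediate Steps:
t(D, F) = F + D*(-219*D + D/(D + F)) (t(D, F) = D*(-219*D + D/(D + F)) + F = F + D*(-219*D + D/(D + F)))
t(E(-9), 88)*(-9)² = (((-6)² + 88² - 219*(-6)³ - 6*88 - 219*88*(-6)²)/(-6 + 88))*(-9)² = ((36 + 7744 - 219*(-216) - 528 - 219*88*36)/82)*81 = ((36 + 7744 + 47304 - 528 - 693792)/82)*81 = ((1/82)*(-639236))*81 = -319618/41*81 = -25889058/41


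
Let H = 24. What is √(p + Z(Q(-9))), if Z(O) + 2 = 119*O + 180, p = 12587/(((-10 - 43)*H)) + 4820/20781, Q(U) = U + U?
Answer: I*√4256329157436890/1468524 ≈ 44.426*I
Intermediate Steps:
Q(U) = 2*U
p = -85146469/8811144 (p = 12587/(((-10 - 43)*24)) + 4820/20781 = 12587/((-53*24)) + 4820*(1/20781) = 12587/(-1272) + 4820/20781 = 12587*(-1/1272) + 4820/20781 = -12587/1272 + 4820/20781 = -85146469/8811144 ≈ -9.6635)
Z(O) = 178 + 119*O (Z(O) = -2 + (119*O + 180) = -2 + (180 + 119*O) = 178 + 119*O)
√(p + Z(Q(-9))) = √(-85146469/8811144 + (178 + 119*(2*(-9)))) = √(-85146469/8811144 + (178 + 119*(-18))) = √(-85146469/8811144 + (178 - 2142)) = √(-85146469/8811144 - 1964) = √(-17390233285/8811144) = I*√4256329157436890/1468524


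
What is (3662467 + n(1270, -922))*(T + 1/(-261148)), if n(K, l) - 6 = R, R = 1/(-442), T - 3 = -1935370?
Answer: -818176001143956106605/115427416 ≈ -7.0882e+12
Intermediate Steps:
T = -1935367 (T = 3 - 1935370 = -1935367)
R = -1/442 ≈ -0.0022624
n(K, l) = 2651/442 (n(K, l) = 6 - 1/442 = 2651/442)
(3662467 + n(1270, -922))*(T + 1/(-261148)) = (3662467 + 2651/442)*(-1935367 + 1/(-261148)) = 1618813065*(-1935367 - 1/261148)/442 = (1618813065/442)*(-505417221317/261148) = -818176001143956106605/115427416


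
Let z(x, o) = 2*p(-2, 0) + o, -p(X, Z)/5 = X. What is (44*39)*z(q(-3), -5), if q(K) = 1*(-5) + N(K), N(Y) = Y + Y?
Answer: 25740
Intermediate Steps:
p(X, Z) = -5*X
N(Y) = 2*Y
q(K) = -5 + 2*K (q(K) = 1*(-5) + 2*K = -5 + 2*K)
z(x, o) = 20 + o (z(x, o) = 2*(-5*(-2)) + o = 2*10 + o = 20 + o)
(44*39)*z(q(-3), -5) = (44*39)*(20 - 5) = 1716*15 = 25740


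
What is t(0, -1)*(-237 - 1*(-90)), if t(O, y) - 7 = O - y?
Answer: -1176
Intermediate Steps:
t(O, y) = 7 + O - y (t(O, y) = 7 + (O - y) = 7 + O - y)
t(0, -1)*(-237 - 1*(-90)) = (7 + 0 - 1*(-1))*(-237 - 1*(-90)) = (7 + 0 + 1)*(-237 + 90) = 8*(-147) = -1176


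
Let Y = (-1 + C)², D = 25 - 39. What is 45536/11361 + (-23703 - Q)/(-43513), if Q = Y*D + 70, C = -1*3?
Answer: 2248948157/494351193 ≈ 4.5493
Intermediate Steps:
C = -3
D = -14
Y = 16 (Y = (-1 - 3)² = (-4)² = 16)
Q = -154 (Q = 16*(-14) + 70 = -224 + 70 = -154)
45536/11361 + (-23703 - Q)/(-43513) = 45536/11361 + (-23703 - 1*(-154))/(-43513) = 45536*(1/11361) + (-23703 + 154)*(-1/43513) = 45536/11361 - 23549*(-1/43513) = 45536/11361 + 23549/43513 = 2248948157/494351193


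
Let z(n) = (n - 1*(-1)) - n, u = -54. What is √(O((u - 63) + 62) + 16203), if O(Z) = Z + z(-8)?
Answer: √16149 ≈ 127.08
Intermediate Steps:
z(n) = 1 (z(n) = (n + 1) - n = (1 + n) - n = 1)
O(Z) = 1 + Z (O(Z) = Z + 1 = 1 + Z)
√(O((u - 63) + 62) + 16203) = √((1 + ((-54 - 63) + 62)) + 16203) = √((1 + (-117 + 62)) + 16203) = √((1 - 55) + 16203) = √(-54 + 16203) = √16149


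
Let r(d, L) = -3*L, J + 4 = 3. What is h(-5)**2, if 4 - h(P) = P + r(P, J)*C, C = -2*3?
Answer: 729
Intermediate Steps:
J = -1 (J = -4 + 3 = -1)
C = -6
h(P) = 22 - P (h(P) = 4 - (P - 3*(-1)*(-6)) = 4 - (P + 3*(-6)) = 4 - (P - 18) = 4 - (-18 + P) = 4 + (18 - P) = 22 - P)
h(-5)**2 = (22 - 1*(-5))**2 = (22 + 5)**2 = 27**2 = 729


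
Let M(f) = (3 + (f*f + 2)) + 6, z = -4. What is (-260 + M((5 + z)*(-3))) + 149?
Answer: -91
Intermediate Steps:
M(f) = 11 + f² (M(f) = (3 + (f² + 2)) + 6 = (3 + (2 + f²)) + 6 = (5 + f²) + 6 = 11 + f²)
(-260 + M((5 + z)*(-3))) + 149 = (-260 + (11 + ((5 - 4)*(-3))²)) + 149 = (-260 + (11 + (1*(-3))²)) + 149 = (-260 + (11 + (-3)²)) + 149 = (-260 + (11 + 9)) + 149 = (-260 + 20) + 149 = -240 + 149 = -91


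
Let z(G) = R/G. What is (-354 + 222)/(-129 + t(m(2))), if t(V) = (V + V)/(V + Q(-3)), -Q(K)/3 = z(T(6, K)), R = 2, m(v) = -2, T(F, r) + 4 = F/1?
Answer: 660/641 ≈ 1.0296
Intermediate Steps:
T(F, r) = -4 + F (T(F, r) = -4 + F/1 = -4 + F*1 = -4 + F)
z(G) = 2/G
Q(K) = -3 (Q(K) = -6/(-4 + 6) = -6/2 = -3*1 = -3)
t(V) = 2*V/(-3 + V) (t(V) = (V + V)/(V - 3) = (2*V)/(-3 + V) = 2*V/(-3 + V))
(-354 + 222)/(-129 + t(m(2))) = (-354 + 222)/(-129 + 2*(-2)/(-3 - 2)) = -132/(-129 + 2*(-2)/(-5)) = -132/(-129 + 2*(-2)*(-⅕)) = -132/(-129 + ⅘) = -132/(-641/5) = -132*(-5/641) = 660/641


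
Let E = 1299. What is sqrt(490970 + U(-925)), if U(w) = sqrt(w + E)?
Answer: sqrt(490970 + sqrt(374)) ≈ 700.71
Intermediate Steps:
U(w) = sqrt(1299 + w) (U(w) = sqrt(w + 1299) = sqrt(1299 + w))
sqrt(490970 + U(-925)) = sqrt(490970 + sqrt(1299 - 925)) = sqrt(490970 + sqrt(374))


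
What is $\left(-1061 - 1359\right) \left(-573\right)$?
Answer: $1386660$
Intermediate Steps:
$\left(-1061 - 1359\right) \left(-573\right) = \left(-2420\right) \left(-573\right) = 1386660$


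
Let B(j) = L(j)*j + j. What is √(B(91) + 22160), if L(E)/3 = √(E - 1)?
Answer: √(22251 + 819*√10) ≈ 157.61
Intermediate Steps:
L(E) = 3*√(-1 + E) (L(E) = 3*√(E - 1) = 3*√(-1 + E))
B(j) = j + 3*j*√(-1 + j) (B(j) = (3*√(-1 + j))*j + j = 3*j*√(-1 + j) + j = j + 3*j*√(-1 + j))
√(B(91) + 22160) = √(91*(1 + 3*√(-1 + 91)) + 22160) = √(91*(1 + 3*√90) + 22160) = √(91*(1 + 3*(3*√10)) + 22160) = √(91*(1 + 9*√10) + 22160) = √((91 + 819*√10) + 22160) = √(22251 + 819*√10)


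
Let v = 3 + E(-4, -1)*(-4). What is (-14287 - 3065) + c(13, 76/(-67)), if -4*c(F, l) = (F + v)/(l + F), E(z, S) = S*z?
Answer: -17352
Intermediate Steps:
v = -13 (v = 3 - 1*(-4)*(-4) = 3 + 4*(-4) = 3 - 16 = -13)
c(F, l) = -(-13 + F)/(4*(F + l)) (c(F, l) = -(F - 13)/(4*(l + F)) = -(-13 + F)/(4*(F + l)))
(-14287 - 3065) + c(13, 76/(-67)) = (-14287 - 3065) + (13 - 1*13)/(4*(13 + 76/(-67))) = -17352 + (13 - 13)/(4*(13 + 76*(-1/67))) = -17352 + (¼)*0/(13 - 76/67) = -17352 + (¼)*0/(795/67) = -17352 + (¼)*(67/795)*0 = -17352 + 0 = -17352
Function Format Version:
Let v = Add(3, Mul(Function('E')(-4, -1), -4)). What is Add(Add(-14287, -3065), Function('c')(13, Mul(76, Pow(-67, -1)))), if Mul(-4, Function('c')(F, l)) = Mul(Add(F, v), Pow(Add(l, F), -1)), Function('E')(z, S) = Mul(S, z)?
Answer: -17352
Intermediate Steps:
v = -13 (v = Add(3, Mul(Mul(-1, -4), -4)) = Add(3, Mul(4, -4)) = Add(3, -16) = -13)
Function('c')(F, l) = Mul(Rational(-1, 4), Pow(Add(F, l), -1), Add(-13, F)) (Function('c')(F, l) = Mul(Rational(-1, 4), Mul(Add(F, -13), Pow(Add(l, F), -1))) = Mul(Rational(-1, 4), Mul(Add(-13, F), Pow(Add(F, l), -1))) = Mul(Rational(-1, 4), Mul(Pow(Add(F, l), -1), Add(-13, F))) = Mul(Rational(-1, 4), Pow(Add(F, l), -1), Add(-13, F)))
Add(Add(-14287, -3065), Function('c')(13, Mul(76, Pow(-67, -1)))) = Add(Add(-14287, -3065), Mul(Rational(1, 4), Pow(Add(13, Mul(76, Pow(-67, -1))), -1), Add(13, Mul(-1, 13)))) = Add(-17352, Mul(Rational(1, 4), Pow(Add(13, Mul(76, Rational(-1, 67))), -1), Add(13, -13))) = Add(-17352, Mul(Rational(1, 4), Pow(Add(13, Rational(-76, 67)), -1), 0)) = Add(-17352, Mul(Rational(1, 4), Pow(Rational(795, 67), -1), 0)) = Add(-17352, Mul(Rational(1, 4), Rational(67, 795), 0)) = Add(-17352, 0) = -17352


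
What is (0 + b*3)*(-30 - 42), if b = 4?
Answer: -864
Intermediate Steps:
(0 + b*3)*(-30 - 42) = (0 + 4*3)*(-30 - 42) = (0 + 12)*(-72) = 12*(-72) = -864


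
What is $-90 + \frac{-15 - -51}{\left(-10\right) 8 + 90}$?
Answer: $- \frac{432}{5} \approx -86.4$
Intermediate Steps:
$-90 + \frac{-15 - -51}{\left(-10\right) 8 + 90} = -90 + \frac{-15 + 51}{-80 + 90} = -90 + \frac{36}{10} = -90 + 36 \cdot \frac{1}{10} = -90 + \frac{18}{5} = - \frac{432}{5}$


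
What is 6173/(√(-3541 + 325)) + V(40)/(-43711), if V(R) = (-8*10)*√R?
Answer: 160*√10/43711 - 6173*I*√201/804 ≈ 0.011575 - 108.85*I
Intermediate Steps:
V(R) = -80*√R
6173/(√(-3541 + 325)) + V(40)/(-43711) = 6173/(√(-3541 + 325)) - 160*√10/(-43711) = 6173/(√(-3216)) - 160*√10*(-1/43711) = 6173/((4*I*√201)) - 160*√10*(-1/43711) = 6173*(-I*√201/804) + 160*√10/43711 = -6173*I*√201/804 + 160*√10/43711 = 160*√10/43711 - 6173*I*√201/804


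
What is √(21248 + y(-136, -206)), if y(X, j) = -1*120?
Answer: 2*√5282 ≈ 145.35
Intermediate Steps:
y(X, j) = -120
√(21248 + y(-136, -206)) = √(21248 - 120) = √21128 = 2*√5282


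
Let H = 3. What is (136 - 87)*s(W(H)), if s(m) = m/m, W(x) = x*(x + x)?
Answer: 49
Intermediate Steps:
W(x) = 2*x² (W(x) = x*(2*x) = 2*x²)
s(m) = 1
(136 - 87)*s(W(H)) = (136 - 87)*1 = 49*1 = 49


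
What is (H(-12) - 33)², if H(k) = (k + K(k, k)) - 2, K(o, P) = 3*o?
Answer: 6889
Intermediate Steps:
H(k) = -2 + 4*k (H(k) = (k + 3*k) - 2 = 4*k - 2 = -2 + 4*k)
(H(-12) - 33)² = ((-2 + 4*(-12)) - 33)² = ((-2 - 48) - 33)² = (-50 - 33)² = (-83)² = 6889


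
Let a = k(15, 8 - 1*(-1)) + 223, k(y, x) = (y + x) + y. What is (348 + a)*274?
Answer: 167140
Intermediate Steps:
k(y, x) = x + 2*y (k(y, x) = (x + y) + y = x + 2*y)
a = 262 (a = ((8 - 1*(-1)) + 2*15) + 223 = ((8 + 1) + 30) + 223 = (9 + 30) + 223 = 39 + 223 = 262)
(348 + a)*274 = (348 + 262)*274 = 610*274 = 167140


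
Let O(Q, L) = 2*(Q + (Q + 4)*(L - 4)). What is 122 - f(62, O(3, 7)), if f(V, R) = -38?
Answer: 160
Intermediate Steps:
O(Q, L) = 2*Q + 2*(-4 + L)*(4 + Q) (O(Q, L) = 2*(Q + (4 + Q)*(-4 + L)) = 2*(Q + (-4 + L)*(4 + Q)) = 2*Q + 2*(-4 + L)*(4 + Q))
122 - f(62, O(3, 7)) = 122 - 1*(-38) = 122 + 38 = 160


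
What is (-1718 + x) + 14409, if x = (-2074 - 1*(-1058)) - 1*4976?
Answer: 6699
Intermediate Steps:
x = -5992 (x = (-2074 + 1058) - 4976 = -1016 - 4976 = -5992)
(-1718 + x) + 14409 = (-1718 - 5992) + 14409 = -7710 + 14409 = 6699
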